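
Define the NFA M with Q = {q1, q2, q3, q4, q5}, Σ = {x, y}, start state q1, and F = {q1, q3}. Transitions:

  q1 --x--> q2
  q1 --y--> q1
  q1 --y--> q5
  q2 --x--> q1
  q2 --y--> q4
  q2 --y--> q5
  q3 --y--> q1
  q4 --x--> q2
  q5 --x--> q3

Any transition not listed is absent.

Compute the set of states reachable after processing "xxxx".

{q1}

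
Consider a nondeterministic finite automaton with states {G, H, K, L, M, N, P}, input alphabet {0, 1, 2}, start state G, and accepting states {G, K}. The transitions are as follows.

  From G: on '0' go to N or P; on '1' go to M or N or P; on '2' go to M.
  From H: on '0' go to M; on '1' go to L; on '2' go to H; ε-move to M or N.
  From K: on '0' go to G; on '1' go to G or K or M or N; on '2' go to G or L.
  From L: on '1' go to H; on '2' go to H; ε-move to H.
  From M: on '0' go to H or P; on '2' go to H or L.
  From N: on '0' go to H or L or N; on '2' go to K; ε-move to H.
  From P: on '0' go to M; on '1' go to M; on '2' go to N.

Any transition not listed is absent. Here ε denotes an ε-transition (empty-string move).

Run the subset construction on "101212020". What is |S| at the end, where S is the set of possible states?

Start in {G}.
Read '1': G→{M, N, P}; union {M, N, P}; ε-closure = {H, M, N, P}.
Read '0': H→{M}, M→{H, P}, N→{H, L, N}, P→{M}; now {H, L, M, N, P}.
Read '1': H→{L}, L→{H}, M→∅, N→∅, P→{M}; union {H, L, M}; ε-closure = {H, L, M, N}.
Read '2': H→{H}, L→{H}, M→{H, L}, N→{K}; union {H, K, L}; ε-closure = {H, K, L, M, N}.
Read '1': H→{L}, K→{G, K, M, N}, L→{H}, M→∅, N→∅; now {G, H, K, L, M, N}.
Read '2': G→{M}, H→{H}, K→{G, L}, L→{H}, M→{H, L}, N→{K}; union {G, H, K, L, M}; ε-closure = {G, H, K, L, M, N}.
Read '0': G→{N, P}, H→{M}, K→{G}, L→∅, M→{H, P}, N→{H, L, N}; now {G, H, L, M, N, P}.
Read '2': G→{M}, H→{H}, L→{H}, M→{H, L}, N→{K}, P→{N}; now {H, K, L, M, N}.
Read '0': H→{M}, K→{G}, L→∅, M→{H, P}, N→{H, L, N}; now {G, H, L, M, N, P}.
That set has 6 states.

6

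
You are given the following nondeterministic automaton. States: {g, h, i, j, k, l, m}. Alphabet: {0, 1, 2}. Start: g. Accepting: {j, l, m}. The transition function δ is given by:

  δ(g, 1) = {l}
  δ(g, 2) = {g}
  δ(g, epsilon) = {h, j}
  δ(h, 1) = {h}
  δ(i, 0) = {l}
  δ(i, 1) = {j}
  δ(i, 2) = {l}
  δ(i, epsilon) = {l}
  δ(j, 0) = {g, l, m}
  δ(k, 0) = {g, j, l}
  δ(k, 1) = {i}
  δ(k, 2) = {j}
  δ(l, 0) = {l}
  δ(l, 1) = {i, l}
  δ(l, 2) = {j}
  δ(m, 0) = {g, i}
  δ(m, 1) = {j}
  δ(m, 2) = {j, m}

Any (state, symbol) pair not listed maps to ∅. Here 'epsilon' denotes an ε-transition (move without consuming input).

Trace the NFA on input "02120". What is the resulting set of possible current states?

{g, h, j, l, m}

Start: ε-closure({g}) = {g, h, j}.
Read '0': g→∅, h→∅, j→{g, l, m}; union {g, l, m}; ε-closure = {g, h, j, l, m}.
Read '2': g→{g}, h→∅, j→∅, l→{j}, m→{j, m}; union {g, j, m}; ε-closure = {g, h, j, m}.
Read '1': g→{l}, h→{h}, j→∅, m→{j}; now {h, j, l}.
Read '2': h→∅, j→∅, l→{j}; now {j}.
Read '0': j→{g, l, m}; union {g, l, m}; ε-closure = {g, h, j, l, m}.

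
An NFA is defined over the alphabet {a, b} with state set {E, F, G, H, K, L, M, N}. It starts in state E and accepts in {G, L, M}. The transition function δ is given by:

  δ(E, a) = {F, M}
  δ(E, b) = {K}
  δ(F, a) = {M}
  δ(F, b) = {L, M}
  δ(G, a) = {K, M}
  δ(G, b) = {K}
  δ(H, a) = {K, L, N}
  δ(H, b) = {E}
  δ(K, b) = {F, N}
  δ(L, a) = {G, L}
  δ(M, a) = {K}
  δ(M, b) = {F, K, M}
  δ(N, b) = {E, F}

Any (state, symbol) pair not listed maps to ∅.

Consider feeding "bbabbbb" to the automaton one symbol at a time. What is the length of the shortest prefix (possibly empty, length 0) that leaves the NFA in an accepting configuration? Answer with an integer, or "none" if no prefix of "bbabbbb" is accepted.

3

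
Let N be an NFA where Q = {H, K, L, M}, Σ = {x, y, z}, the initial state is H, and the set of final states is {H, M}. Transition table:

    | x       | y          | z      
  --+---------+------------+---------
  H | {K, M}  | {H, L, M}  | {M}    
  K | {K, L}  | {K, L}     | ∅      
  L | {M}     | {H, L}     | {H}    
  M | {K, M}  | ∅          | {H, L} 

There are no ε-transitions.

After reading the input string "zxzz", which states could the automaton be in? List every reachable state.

Start in {H}.
Read 'z': {H} → {M}.
Read 'x': {M} → {K, M}.
Read 'z': {K, M} → {H, L}.
Read 'z': {H, L} → {H, M}.

{H, M}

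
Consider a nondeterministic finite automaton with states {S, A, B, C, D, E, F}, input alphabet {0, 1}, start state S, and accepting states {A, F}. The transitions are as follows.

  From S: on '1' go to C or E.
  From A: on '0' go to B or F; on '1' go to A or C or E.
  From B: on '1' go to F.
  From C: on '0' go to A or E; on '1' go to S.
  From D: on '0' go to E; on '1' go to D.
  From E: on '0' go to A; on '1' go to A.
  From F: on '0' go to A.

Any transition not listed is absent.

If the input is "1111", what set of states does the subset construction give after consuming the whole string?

Start in {S}.
Read '1': S→{C, E}; now {C, E}.
Read '1': C→{S}, E→{A}; now {S, A}.
Read '1': S→{C, E}, A→{A, C, E}; now {A, C, E}.
Read '1': A→{A, C, E}, C→{S}, E→{A}; now {S, A, C, E}.

{S, A, C, E}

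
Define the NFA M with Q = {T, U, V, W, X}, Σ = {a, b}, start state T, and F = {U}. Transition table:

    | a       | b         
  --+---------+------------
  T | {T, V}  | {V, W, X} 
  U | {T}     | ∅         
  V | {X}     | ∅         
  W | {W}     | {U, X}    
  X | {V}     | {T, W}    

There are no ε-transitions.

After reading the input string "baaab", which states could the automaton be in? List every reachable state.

Start in {T}.
Read 'b': {T} → {V, W, X}.
Read 'a': {V, W, X} → {V, W, X}.
Read 'a': {V, W, X} → {V, W, X}.
Read 'a': {V, W, X} → {V, W, X}.
Read 'b': {V, W, X} → {T, U, W, X}.

{T, U, W, X}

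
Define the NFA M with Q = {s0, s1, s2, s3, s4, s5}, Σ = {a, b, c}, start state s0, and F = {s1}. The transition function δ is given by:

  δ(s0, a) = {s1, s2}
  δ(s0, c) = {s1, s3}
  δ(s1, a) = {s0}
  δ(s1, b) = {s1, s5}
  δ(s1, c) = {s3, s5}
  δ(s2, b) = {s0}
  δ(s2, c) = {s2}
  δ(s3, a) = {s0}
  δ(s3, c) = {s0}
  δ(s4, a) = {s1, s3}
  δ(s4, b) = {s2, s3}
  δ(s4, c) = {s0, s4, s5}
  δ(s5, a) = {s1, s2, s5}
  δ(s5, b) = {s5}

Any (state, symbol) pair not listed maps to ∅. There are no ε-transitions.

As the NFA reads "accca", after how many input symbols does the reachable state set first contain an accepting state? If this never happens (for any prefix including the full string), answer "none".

1

Start in {s0}.
Read 'a': s0→{s1, s2}; now {s1, s2}.
None of the earlier sets intersect F, but {s1, s2} does.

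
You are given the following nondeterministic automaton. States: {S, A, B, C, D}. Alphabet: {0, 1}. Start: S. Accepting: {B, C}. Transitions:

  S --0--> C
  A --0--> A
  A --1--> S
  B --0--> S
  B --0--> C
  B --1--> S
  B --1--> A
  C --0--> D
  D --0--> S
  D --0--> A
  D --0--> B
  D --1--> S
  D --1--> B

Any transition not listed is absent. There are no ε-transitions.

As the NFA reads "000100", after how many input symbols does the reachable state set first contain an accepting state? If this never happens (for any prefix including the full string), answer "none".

1

Start in {S}.
Read '0': {S} → {C}.
None of the earlier sets intersect F, but {C} does.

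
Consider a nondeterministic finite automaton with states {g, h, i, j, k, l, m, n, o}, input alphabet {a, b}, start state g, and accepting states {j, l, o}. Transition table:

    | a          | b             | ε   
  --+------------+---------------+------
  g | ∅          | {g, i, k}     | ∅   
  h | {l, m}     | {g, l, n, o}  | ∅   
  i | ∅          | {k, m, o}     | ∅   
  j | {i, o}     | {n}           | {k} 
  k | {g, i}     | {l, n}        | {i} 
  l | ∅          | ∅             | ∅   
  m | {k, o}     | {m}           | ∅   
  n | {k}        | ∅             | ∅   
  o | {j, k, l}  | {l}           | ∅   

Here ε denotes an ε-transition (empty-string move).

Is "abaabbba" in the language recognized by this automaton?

Start in {g}.
Read 'a': g→∅; now ∅.
The set is empty and remains empty for the remaining 7 symbols.
The final set ∅ contains no accepting state.

No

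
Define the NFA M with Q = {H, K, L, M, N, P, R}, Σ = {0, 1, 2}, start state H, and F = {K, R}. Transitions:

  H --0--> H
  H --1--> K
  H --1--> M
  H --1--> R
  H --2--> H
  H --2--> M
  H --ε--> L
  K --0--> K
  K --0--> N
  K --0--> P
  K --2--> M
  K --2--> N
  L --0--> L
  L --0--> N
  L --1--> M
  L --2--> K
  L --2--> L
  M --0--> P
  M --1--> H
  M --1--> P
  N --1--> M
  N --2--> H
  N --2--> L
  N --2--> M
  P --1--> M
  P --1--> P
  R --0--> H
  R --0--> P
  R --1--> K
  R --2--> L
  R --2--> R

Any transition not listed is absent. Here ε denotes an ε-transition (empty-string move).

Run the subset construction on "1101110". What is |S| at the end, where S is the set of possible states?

5

Start: ε-closure({H}) = {H, L}.
Read '1': H→{K, M, R}, L→{M}; now {K, M, R}.
Read '1': K→∅, M→{H, P}, R→{K}; union {H, K, P}; ε-closure = {H, K, L, P}.
Read '0': H→{H}, K→{K, N, P}, L→{L, N}, P→∅; now {H, K, L, N, P}.
Read '1': H→{K, M, R}, K→∅, L→{M}, N→{M}, P→{M, P}; now {K, M, P, R}.
Read '1': K→∅, M→{H, P}, P→{M, P}, R→{K}; union {H, K, M, P}; ε-closure = {H, K, L, M, P}.
Read '1': H→{K, M, R}, K→∅, L→{M}, M→{H, P}, P→{M, P}; union {H, K, M, P, R}; ε-closure = {H, K, L, M, P, R}.
Read '0': H→{H}, K→{K, N, P}, L→{L, N}, M→{P}, P→∅, R→{H, P}; now {H, K, L, N, P}.
That set has 5 states.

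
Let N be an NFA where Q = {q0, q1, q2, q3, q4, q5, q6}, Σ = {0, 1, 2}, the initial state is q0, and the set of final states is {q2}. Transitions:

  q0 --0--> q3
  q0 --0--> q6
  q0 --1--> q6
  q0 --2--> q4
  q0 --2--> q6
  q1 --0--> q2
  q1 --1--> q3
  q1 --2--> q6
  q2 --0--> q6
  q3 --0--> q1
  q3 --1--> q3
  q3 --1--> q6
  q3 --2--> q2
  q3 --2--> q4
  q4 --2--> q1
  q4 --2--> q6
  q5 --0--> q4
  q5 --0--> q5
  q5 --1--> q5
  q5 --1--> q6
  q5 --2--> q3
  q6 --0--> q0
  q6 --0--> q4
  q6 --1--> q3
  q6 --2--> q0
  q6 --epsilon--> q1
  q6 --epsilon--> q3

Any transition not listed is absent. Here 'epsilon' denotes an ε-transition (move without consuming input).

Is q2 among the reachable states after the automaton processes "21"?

No

Start in {q0}.
Read '2': q0→{q4, q6}; union {q4, q6}; ε-closure = {q1, q3, q4, q6}.
Read '1': q1→{q3}, q3→{q3, q6}, q4→∅, q6→{q3}; union {q3, q6}; ε-closure = {q1, q3, q6}.
State q2 is not in {q1, q3, q6}.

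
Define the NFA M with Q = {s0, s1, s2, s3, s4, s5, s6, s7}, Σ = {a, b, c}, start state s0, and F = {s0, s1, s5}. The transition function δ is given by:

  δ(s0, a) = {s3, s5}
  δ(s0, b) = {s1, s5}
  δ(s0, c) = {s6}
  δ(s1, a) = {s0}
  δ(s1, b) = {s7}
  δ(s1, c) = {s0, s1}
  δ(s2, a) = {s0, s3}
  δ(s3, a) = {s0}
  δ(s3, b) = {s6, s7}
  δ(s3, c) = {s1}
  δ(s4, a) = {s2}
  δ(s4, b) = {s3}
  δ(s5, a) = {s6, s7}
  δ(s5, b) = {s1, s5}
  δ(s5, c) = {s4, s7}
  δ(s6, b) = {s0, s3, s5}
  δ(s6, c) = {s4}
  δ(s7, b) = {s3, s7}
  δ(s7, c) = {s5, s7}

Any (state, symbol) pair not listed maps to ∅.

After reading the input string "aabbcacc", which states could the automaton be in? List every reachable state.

{s0, s1, s4, s5, s7}

Start in {s0}.
Read 'a': s0→{s3, s5}; now {s3, s5}.
Read 'a': s3→{s0}, s5→{s6, s7}; now {s0, s6, s7}.
Read 'b': s0→{s1, s5}, s6→{s0, s3, s5}, s7→{s3, s7}; now {s0, s1, s3, s5, s7}.
Read 'b': s0→{s1, s5}, s1→{s7}, s3→{s6, s7}, s5→{s1, s5}, s7→{s3, s7}; now {s1, s3, s5, s6, s7}.
Read 'c': s1→{s0, s1}, s3→{s1}, s5→{s4, s7}, s6→{s4}, s7→{s5, s7}; now {s0, s1, s4, s5, s7}.
Read 'a': s0→{s3, s5}, s1→{s0}, s4→{s2}, s5→{s6, s7}, s7→∅; now {s0, s2, s3, s5, s6, s7}.
Read 'c': s0→{s6}, s2→∅, s3→{s1}, s5→{s4, s7}, s6→{s4}, s7→{s5, s7}; now {s1, s4, s5, s6, s7}.
Read 'c': s1→{s0, s1}, s4→∅, s5→{s4, s7}, s6→{s4}, s7→{s5, s7}; now {s0, s1, s4, s5, s7}.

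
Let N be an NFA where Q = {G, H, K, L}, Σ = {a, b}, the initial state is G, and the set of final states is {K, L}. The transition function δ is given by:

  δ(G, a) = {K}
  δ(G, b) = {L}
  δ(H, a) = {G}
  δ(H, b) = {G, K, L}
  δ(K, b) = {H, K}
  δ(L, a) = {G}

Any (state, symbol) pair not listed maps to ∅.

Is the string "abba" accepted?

Start in {G}.
Read 'a': {G} → {K}.
Read 'b': {K} → {H, K}.
Read 'b': {H, K} → {G, H, K, L}.
Read 'a': {G, H, K, L} → {G, K}.
The final set {G, K} contains the accepting state K.

Yes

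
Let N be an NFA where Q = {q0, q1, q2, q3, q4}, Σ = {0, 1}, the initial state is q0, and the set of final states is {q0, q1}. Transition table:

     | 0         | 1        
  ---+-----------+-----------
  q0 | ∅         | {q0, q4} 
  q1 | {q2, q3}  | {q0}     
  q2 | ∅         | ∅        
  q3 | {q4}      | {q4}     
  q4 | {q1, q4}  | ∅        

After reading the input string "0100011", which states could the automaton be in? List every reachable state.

Start in {q0}.
Read '0': {q0} → ∅.
The set is empty and remains empty for the remaining 6 symbols.

∅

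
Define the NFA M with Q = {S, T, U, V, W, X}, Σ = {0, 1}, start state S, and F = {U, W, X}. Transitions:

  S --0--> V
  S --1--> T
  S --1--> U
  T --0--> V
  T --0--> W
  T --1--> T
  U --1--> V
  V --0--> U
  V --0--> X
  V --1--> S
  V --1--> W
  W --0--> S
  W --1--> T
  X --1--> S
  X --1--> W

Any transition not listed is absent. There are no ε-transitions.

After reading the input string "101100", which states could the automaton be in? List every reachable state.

Start in {S}.
Read '1': {S} → {T, U}.
Read '0': {T, U} → {V, W}.
Read '1': {V, W} → {S, T, W}.
Read '1': {S, T, W} → {T, U}.
Read '0': {T, U} → {V, W}.
Read '0': {V, W} → {S, U, X}.

{S, U, X}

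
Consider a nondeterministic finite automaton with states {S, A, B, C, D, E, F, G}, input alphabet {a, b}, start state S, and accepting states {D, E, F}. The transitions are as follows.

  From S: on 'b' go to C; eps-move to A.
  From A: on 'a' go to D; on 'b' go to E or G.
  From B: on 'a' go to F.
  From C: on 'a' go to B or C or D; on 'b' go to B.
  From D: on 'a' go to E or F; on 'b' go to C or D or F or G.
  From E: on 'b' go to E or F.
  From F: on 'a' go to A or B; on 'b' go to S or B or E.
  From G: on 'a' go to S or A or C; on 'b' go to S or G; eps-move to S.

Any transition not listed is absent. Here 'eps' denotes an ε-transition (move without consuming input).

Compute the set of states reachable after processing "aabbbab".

{S, A, B, C, D, E, F, G}

Start: ε-closure({S}) = {S, A}.
Read 'a': S→∅, A→{D}; now {D}.
Read 'a': D→{E, F}; now {E, F}.
Read 'b': E→{E, F}, F→{S, B, E}; union {S, B, E, F}; ε-closure = {S, A, B, E, F}.
Read 'b': S→{C}, A→{E, G}, B→∅, E→{E, F}, F→{S, B, E}; union {S, B, C, E, F, G}; ε-closure = {S, A, B, C, E, F, G}.
Read 'b': S→{C}, A→{E, G}, B→∅, C→{B}, E→{E, F}, F→{S, B, E}, G→{S, G}; union {S, B, C, E, F, G}; ε-closure = {S, A, B, C, E, F, G}.
Read 'a': S→∅, A→{D}, B→{F}, C→{B, C, D}, E→∅, F→{A, B}, G→{S, A, C}; now {S, A, B, C, D, F}.
Read 'b': S→{C}, A→{E, G}, B→∅, C→{B}, D→{C, D, F, G}, F→{S, B, E}; union {S, B, C, D, E, F, G}; ε-closure = {S, A, B, C, D, E, F, G}.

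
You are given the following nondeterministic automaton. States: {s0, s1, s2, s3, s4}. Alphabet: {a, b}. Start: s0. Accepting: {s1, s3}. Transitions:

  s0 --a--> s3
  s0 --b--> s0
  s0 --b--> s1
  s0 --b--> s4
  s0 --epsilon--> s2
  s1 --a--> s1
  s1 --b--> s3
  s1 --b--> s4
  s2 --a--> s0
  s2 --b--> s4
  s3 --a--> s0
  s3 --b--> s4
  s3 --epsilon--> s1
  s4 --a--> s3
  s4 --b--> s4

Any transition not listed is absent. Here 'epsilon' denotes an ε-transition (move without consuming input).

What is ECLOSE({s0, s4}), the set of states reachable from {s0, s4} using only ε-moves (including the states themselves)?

{s0, s2, s4}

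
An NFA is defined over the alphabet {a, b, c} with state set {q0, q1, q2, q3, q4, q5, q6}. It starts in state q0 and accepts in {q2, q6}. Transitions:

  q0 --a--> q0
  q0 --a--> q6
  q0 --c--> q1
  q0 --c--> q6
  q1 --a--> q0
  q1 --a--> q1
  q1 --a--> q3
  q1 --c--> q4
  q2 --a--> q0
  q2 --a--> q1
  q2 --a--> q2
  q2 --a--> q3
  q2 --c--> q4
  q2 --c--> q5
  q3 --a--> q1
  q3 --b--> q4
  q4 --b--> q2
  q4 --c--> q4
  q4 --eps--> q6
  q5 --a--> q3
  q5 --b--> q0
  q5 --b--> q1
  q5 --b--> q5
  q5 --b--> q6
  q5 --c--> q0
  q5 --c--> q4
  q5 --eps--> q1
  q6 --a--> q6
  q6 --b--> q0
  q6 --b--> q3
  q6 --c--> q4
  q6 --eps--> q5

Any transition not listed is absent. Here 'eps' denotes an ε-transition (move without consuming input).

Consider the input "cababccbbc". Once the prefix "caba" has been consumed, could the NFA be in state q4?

No

Start in {q0}.
Read 'c': q0→{q1, q6}; union {q1, q6}; ε-closure = {q1, q5, q6}.
Read 'a': q1→{q0, q1, q3}, q5→{q3}, q6→{q6}; union {q0, q1, q3, q6}; ε-closure = {q0, q1, q3, q5, q6}.
Read 'b': q0→∅, q1→∅, q3→{q4}, q5→{q0, q1, q5, q6}, q6→{q0, q3}; now {q0, q1, q3, q4, q5, q6}.
Read 'a': q0→{q0, q6}, q1→{q0, q1, q3}, q3→{q1}, q4→∅, q5→{q3}, q6→{q6}; union {q0, q1, q3, q6}; ε-closure = {q0, q1, q3, q5, q6}.
State q4 is not in {q0, q1, q3, q5, q6}.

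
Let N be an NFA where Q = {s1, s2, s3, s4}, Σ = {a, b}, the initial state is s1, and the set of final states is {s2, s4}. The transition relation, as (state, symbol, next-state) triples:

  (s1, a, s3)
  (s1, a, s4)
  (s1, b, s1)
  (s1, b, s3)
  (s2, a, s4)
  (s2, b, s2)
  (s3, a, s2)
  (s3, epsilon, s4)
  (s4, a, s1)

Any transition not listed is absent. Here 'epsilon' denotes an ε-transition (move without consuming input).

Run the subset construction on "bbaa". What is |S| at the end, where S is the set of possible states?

4

Start in {s1}.
Read 'b': s1→{s1, s3}; union {s1, s3}; ε-closure = {s1, s3, s4}.
Read 'b': s1→{s1, s3}, s3→∅, s4→∅; union {s1, s3}; ε-closure = {s1, s3, s4}.
Read 'a': s1→{s3, s4}, s3→{s2}, s4→{s1}; now {s1, s2, s3, s4}.
Read 'a': s1→{s3, s4}, s2→{s4}, s3→{s2}, s4→{s1}; now {s1, s2, s3, s4}.
That set has 4 states.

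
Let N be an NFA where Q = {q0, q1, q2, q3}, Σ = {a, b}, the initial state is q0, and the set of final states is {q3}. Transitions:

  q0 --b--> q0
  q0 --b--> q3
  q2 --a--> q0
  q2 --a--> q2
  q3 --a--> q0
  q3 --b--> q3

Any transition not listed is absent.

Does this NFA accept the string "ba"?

Start in {q0}.
Read 'b': q0→{q0, q3}; now {q0, q3}.
Read 'a': q0→∅, q3→{q0}; now {q0}.
The final set {q0} contains no accepting state.

No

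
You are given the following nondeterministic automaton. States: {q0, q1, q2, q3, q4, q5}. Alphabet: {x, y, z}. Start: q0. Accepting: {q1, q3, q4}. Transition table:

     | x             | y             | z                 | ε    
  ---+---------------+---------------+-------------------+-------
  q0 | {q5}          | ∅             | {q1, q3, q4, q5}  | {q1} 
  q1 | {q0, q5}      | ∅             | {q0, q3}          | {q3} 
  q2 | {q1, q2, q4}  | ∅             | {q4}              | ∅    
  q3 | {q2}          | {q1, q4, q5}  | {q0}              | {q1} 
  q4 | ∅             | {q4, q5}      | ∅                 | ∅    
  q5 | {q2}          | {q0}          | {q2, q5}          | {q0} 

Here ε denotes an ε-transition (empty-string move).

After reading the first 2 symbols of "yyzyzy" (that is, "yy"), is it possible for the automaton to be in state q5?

Yes

Start: ε-closure({q0}) = {q0, q1, q3}.
Read 'y': q0→∅, q1→∅, q3→{q1, q4, q5}; union {q1, q4, q5}; ε-closure = {q0, q1, q3, q4, q5}.
Read 'y': q0→∅, q1→∅, q3→{q1, q4, q5}, q4→{q4, q5}, q5→{q0}; union {q0, q1, q4, q5}; ε-closure = {q0, q1, q3, q4, q5}.
State q5 is in {q0, q1, q3, q4, q5}.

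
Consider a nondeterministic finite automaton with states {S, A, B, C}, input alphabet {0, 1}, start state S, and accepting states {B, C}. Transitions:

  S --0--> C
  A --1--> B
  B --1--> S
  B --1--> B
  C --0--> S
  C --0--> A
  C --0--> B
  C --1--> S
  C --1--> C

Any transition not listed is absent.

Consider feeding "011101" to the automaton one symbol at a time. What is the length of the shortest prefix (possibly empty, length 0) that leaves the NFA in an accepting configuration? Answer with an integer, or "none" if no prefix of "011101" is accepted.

1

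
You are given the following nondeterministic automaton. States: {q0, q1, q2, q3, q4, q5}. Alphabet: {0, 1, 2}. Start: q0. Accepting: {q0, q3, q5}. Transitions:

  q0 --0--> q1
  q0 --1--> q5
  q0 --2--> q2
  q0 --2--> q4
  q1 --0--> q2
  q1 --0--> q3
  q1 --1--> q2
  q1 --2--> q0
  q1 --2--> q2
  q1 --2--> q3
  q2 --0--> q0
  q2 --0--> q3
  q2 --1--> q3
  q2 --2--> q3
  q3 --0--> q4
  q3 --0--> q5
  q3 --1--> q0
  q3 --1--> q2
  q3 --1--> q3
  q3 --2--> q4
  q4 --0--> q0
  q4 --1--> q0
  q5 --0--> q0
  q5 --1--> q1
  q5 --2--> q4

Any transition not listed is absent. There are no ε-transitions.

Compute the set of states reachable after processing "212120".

Start in {q0}.
Read '2': q0→{q2, q4}; now {q2, q4}.
Read '1': q2→{q3}, q4→{q0}; now {q0, q3}.
Read '2': q0→{q2, q4}, q3→{q4}; now {q2, q4}.
Read '1': q2→{q3}, q4→{q0}; now {q0, q3}.
Read '2': q0→{q2, q4}, q3→{q4}; now {q2, q4}.
Read '0': q2→{q0, q3}, q4→{q0}; now {q0, q3}.

{q0, q3}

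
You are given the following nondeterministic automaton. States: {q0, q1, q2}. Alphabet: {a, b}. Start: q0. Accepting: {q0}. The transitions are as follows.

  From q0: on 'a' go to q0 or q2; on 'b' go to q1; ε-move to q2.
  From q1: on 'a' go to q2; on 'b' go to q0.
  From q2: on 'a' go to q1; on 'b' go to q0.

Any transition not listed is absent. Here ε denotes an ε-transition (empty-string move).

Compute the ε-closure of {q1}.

Begin with {q1}.
No ε-moves leave this set, so the closure equals the set itself.

{q1}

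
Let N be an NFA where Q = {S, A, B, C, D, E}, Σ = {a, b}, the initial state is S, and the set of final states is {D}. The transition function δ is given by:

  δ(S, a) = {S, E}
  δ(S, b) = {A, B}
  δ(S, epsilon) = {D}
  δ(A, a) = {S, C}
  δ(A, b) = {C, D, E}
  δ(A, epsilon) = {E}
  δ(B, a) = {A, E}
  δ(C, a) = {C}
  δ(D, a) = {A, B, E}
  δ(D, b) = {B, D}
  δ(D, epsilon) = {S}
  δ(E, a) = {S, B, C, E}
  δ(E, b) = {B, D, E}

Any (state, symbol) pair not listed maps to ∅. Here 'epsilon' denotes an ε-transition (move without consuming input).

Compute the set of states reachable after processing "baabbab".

Start: ε-closure({S}) = {S, D}.
Read 'b': {S, D} → {S, A, B, D, E}.
Read 'a': {S, A, B, D, E} → {S, A, B, C, D, E}.
Read 'a': {S, A, B, C, D, E} → {S, A, B, C, D, E}.
Read 'b': {S, A, B, C, D, E} → {S, A, B, C, D, E}.
Read 'b': {S, A, B, C, D, E} → {S, A, B, C, D, E}.
Read 'a': {S, A, B, C, D, E} → {S, A, B, C, D, E}.
Read 'b': {S, A, B, C, D, E} → {S, A, B, C, D, E}.

{S, A, B, C, D, E}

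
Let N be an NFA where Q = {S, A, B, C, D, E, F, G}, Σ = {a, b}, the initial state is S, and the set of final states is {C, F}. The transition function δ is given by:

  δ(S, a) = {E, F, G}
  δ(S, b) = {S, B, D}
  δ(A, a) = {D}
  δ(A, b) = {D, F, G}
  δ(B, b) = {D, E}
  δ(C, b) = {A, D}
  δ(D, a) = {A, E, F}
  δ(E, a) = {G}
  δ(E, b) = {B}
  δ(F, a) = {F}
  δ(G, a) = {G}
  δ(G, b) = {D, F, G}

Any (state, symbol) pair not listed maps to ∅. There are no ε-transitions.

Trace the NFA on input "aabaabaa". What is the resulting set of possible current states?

Start in {S}.
Read 'a': S→{E, F, G}; now {E, F, G}.
Read 'a': E→{G}, F→{F}, G→{G}; now {F, G}.
Read 'b': F→∅, G→{D, F, G}; now {D, F, G}.
Read 'a': D→{A, E, F}, F→{F}, G→{G}; now {A, E, F, G}.
Read 'a': A→{D}, E→{G}, F→{F}, G→{G}; now {D, F, G}.
Read 'b': D→∅, F→∅, G→{D, F, G}; now {D, F, G}.
Read 'a': D→{A, E, F}, F→{F}, G→{G}; now {A, E, F, G}.
Read 'a': A→{D}, E→{G}, F→{F}, G→{G}; now {D, F, G}.

{D, F, G}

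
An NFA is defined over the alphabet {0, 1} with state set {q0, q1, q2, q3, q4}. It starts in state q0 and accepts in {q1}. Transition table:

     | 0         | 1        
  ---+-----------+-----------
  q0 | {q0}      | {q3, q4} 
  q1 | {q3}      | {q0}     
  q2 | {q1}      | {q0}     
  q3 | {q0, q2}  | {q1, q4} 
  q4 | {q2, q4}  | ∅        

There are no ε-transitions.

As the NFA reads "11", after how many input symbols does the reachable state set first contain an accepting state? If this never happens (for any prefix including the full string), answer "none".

2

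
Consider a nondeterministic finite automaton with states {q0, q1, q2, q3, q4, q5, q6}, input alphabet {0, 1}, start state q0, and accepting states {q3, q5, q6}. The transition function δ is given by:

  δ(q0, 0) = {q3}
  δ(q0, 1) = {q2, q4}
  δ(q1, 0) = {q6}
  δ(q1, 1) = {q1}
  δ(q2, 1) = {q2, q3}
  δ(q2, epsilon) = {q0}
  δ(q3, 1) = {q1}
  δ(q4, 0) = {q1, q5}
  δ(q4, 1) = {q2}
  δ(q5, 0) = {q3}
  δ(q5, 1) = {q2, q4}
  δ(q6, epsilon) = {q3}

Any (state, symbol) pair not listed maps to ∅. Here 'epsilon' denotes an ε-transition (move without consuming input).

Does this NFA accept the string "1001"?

No

Start in {q0}.
Read '1': {q0} → {q0, q2, q4}.
Read '0': {q0, q2, q4} → {q1, q3, q5}.
Read '0': {q1, q3, q5} → {q3, q6}.
Read '1': {q3, q6} → {q1}.
The final set {q1} contains no accepting state.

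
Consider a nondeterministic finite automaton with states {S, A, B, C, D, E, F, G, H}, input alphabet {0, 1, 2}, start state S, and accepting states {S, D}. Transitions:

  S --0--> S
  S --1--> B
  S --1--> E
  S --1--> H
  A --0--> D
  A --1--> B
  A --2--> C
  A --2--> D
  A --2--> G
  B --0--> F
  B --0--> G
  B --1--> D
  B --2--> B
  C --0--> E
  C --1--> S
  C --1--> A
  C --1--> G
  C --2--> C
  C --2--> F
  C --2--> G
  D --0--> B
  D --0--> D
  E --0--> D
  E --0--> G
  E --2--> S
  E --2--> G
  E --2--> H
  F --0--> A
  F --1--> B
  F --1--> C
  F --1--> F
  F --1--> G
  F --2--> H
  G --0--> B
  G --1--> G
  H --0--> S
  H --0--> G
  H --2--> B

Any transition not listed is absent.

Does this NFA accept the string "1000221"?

Start in {S}.
Read '1': S→{B, E, H}; now {B, E, H}.
Read '0': B→{F, G}, E→{D, G}, H→{S, G}; now {S, D, F, G}.
Read '0': S→{S}, D→{B, D}, F→{A}, G→{B}; now {S, A, B, D}.
Read '0': S→{S}, A→{D}, B→{F, G}, D→{B, D}; now {S, B, D, F, G}.
Read '2': S→∅, B→{B}, D→∅, F→{H}, G→∅; now {B, H}.
Read '2': B→{B}, H→{B}; now {B}.
Read '1': B→{D}; now {D}.
The final set {D} contains the accepting state D.

Yes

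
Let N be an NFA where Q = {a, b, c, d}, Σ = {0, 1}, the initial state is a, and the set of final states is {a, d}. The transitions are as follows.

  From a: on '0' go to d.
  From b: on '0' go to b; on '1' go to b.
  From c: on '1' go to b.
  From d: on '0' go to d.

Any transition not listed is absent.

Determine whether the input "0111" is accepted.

No

Start in {a}.
Read '0': {a} → {d}.
Read '1': {d} → ∅.
The set is empty and remains empty for the remaining 2 symbols.
The final set ∅ contains no accepting state.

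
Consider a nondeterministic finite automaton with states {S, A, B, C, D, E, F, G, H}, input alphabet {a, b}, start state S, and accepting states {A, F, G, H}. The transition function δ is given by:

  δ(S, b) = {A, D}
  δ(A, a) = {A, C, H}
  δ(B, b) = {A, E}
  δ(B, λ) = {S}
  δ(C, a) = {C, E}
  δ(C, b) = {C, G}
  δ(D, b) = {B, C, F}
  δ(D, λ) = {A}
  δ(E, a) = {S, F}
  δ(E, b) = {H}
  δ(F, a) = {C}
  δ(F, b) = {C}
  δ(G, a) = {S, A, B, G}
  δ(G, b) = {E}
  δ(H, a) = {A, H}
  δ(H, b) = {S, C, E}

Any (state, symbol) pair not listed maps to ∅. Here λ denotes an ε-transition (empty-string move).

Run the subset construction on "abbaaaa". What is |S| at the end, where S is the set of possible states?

Start in {S}.
Read 'a': S→∅; now ∅.
The set is empty and remains empty for the remaining 6 symbols.
That set has 0 states.

0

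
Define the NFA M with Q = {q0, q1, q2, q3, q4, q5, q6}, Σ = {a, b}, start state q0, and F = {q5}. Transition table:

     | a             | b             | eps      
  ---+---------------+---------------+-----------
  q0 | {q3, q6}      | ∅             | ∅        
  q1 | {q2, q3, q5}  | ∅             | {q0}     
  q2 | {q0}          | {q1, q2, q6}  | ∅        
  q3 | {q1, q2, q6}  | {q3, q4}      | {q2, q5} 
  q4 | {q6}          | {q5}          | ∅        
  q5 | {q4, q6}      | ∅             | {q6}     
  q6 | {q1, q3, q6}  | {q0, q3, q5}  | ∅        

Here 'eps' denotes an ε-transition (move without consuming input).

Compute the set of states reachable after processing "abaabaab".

{q0, q1, q2, q3, q4, q5, q6}

Start in {q0}.
Read 'a': {q0} → {q2, q3, q5, q6}.
Read 'b': {q2, q3, q5, q6} → {q0, q1, q2, q3, q4, q5, q6}.
Read 'a': {q0, q1, q2, q3, q4, q5, q6} → {q0, q1, q2, q3, q4, q5, q6}.
Read 'a': {q0, q1, q2, q3, q4, q5, q6} → {q0, q1, q2, q3, q4, q5, q6}.
Read 'b': {q0, q1, q2, q3, q4, q5, q6} → {q0, q1, q2, q3, q4, q5, q6}.
Read 'a': {q0, q1, q2, q3, q4, q5, q6} → {q0, q1, q2, q3, q4, q5, q6}.
Read 'a': {q0, q1, q2, q3, q4, q5, q6} → {q0, q1, q2, q3, q4, q5, q6}.
Read 'b': {q0, q1, q2, q3, q4, q5, q6} → {q0, q1, q2, q3, q4, q5, q6}.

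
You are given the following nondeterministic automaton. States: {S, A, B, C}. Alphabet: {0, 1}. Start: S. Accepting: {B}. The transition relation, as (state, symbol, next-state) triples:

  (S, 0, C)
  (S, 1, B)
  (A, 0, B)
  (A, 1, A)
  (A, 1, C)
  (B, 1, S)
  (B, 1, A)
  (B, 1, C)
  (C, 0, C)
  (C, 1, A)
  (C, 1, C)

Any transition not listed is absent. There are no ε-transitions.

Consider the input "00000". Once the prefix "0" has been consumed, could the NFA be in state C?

Yes

Start in {S}.
Read '0': S→{C}; now {C}.
State C is in {C}.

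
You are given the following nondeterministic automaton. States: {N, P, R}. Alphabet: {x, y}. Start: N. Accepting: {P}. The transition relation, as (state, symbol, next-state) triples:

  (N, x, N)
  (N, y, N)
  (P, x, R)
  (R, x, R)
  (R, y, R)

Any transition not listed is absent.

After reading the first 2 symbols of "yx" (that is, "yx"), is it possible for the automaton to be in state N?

Yes

Start in {N}.
Read 'y': N→{N}; now {N}.
Read 'x': N→{N}; now {N}.
State N is in {N}.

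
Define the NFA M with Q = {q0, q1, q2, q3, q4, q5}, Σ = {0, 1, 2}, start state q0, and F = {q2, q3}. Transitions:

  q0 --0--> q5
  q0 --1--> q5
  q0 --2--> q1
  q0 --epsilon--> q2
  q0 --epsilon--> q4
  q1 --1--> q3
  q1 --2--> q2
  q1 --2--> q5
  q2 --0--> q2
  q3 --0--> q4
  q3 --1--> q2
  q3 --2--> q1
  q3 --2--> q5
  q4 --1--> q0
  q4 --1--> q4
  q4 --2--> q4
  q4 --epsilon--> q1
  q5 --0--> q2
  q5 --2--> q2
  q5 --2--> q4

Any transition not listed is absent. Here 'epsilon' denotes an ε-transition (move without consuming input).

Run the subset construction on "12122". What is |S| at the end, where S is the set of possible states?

Start: ε-closure({q0}) = {q0, q1, q2, q4}.
Read '1': q0→{q5}, q1→{q3}, q2→∅, q4→{q0, q4}; union {q0, q3, q4, q5}; ε-closure = {q0, q1, q2, q3, q4, q5}.
Read '2': q0→{q1}, q1→{q2, q5}, q2→∅, q3→{q1, q5}, q4→{q4}, q5→{q2, q4}; now {q1, q2, q4, q5}.
Read '1': q1→{q3}, q2→∅, q4→{q0, q4}, q5→∅; union {q0, q3, q4}; ε-closure = {q0, q1, q2, q3, q4}.
Read '2': q0→{q1}, q1→{q2, q5}, q2→∅, q3→{q1, q5}, q4→{q4}; now {q1, q2, q4, q5}.
Read '2': q1→{q2, q5}, q2→∅, q4→{q4}, q5→{q2, q4}; union {q2, q4, q5}; ε-closure = {q1, q2, q4, q5}.
That set has 4 states.

4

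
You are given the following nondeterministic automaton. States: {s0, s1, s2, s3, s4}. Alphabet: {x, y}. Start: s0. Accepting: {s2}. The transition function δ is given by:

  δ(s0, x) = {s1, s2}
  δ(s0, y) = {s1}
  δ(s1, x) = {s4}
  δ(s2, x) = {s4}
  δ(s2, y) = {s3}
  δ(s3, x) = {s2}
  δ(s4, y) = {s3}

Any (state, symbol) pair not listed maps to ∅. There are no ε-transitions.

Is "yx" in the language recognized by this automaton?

No

Start in {s0}.
Read 'y': {s0} → {s1}.
Read 'x': {s1} → {s4}.
The final set {s4} contains no accepting state.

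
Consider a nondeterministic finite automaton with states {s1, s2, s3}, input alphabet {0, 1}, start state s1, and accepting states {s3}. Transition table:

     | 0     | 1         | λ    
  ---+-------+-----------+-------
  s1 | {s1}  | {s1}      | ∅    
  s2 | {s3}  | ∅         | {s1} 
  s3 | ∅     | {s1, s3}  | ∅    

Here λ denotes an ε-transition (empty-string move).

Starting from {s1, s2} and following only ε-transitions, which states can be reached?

{s1, s2}

Begin with {s1, s2}.
No ε-moves leave this set, so the closure equals the set itself.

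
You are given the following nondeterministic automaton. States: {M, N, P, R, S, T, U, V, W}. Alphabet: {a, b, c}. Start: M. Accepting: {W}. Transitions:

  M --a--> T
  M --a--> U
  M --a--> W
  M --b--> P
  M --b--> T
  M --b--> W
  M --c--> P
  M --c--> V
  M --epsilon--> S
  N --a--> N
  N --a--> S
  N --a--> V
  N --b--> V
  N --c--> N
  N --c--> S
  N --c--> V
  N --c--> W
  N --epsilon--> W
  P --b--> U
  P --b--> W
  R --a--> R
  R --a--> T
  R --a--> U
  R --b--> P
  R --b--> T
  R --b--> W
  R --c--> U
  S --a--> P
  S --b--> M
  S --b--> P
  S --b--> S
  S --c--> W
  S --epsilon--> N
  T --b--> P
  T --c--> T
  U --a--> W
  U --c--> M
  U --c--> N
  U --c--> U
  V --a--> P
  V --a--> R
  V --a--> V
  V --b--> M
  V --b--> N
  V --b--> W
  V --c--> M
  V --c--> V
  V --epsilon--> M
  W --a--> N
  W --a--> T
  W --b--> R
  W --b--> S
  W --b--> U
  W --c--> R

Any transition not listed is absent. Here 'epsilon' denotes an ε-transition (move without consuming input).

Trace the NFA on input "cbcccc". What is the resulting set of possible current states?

Start: ε-closure({M}) = {M, N, S, W}.
Read 'c': M→{P, V}, N→{N, S, V, W}, S→{W}, W→{R}; union {N, P, R, S, V, W}; ε-closure = {M, N, P, R, S, V, W}.
Read 'b': M→{P, T, W}, N→{V}, P→{U, W}, R→{P, T, W}, S→{M, P, S}, V→{M, N, W}, W→{R, S, U}; now {M, N, P, R, S, T, U, V, W}.
Read 'c': M→{P, V}, N→{N, S, V, W}, P→∅, R→{U}, S→{W}, T→{T}, U→{M, N, U}, V→{M, V}, W→{R}; now {M, N, P, R, S, T, U, V, W}.
Read 'c': M→{P, V}, N→{N, S, V, W}, P→∅, R→{U}, S→{W}, T→{T}, U→{M, N, U}, V→{M, V}, W→{R}; now {M, N, P, R, S, T, U, V, W}.
Read 'c': M→{P, V}, N→{N, S, V, W}, P→∅, R→{U}, S→{W}, T→{T}, U→{M, N, U}, V→{M, V}, W→{R}; now {M, N, P, R, S, T, U, V, W}.
Read 'c': M→{P, V}, N→{N, S, V, W}, P→∅, R→{U}, S→{W}, T→{T}, U→{M, N, U}, V→{M, V}, W→{R}; now {M, N, P, R, S, T, U, V, W}.

{M, N, P, R, S, T, U, V, W}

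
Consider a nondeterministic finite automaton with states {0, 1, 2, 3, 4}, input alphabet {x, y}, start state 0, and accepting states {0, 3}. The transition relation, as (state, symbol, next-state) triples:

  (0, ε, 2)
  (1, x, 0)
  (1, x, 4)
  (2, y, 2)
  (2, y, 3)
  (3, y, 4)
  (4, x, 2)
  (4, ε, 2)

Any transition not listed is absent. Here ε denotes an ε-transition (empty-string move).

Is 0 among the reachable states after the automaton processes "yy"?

Start: ε-closure({0}) = {0, 2}.
Read 'y': 0→∅, 2→{2, 3}; now {2, 3}.
Read 'y': 2→{2, 3}, 3→{4}; now {2, 3, 4}.
State 0 is not in {2, 3, 4}.

No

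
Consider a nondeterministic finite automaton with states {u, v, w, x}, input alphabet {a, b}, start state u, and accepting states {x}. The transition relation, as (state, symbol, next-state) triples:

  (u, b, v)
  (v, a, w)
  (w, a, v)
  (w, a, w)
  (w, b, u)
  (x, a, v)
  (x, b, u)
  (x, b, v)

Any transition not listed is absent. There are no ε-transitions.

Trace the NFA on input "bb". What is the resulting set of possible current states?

Start in {u}.
Read 'b': u→{v}; now {v}.
Read 'b': v→∅; now ∅.

∅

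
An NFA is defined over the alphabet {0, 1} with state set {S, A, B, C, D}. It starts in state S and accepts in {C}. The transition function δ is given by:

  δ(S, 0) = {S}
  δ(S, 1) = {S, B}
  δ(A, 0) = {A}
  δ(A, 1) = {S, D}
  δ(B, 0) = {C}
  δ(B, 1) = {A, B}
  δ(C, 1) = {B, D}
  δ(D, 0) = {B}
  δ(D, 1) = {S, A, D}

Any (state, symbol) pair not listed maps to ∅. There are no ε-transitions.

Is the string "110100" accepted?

Yes

Start in {S}.
Read '1': {S} → {S, B}.
Read '1': {S, B} → {S, A, B}.
Read '0': {S, A, B} → {S, A, C}.
Read '1': {S, A, C} → {S, B, D}.
Read '0': {S, B, D} → {S, B, C}.
Read '0': {S, B, C} → {S, C}.
The final set {S, C} contains the accepting state C.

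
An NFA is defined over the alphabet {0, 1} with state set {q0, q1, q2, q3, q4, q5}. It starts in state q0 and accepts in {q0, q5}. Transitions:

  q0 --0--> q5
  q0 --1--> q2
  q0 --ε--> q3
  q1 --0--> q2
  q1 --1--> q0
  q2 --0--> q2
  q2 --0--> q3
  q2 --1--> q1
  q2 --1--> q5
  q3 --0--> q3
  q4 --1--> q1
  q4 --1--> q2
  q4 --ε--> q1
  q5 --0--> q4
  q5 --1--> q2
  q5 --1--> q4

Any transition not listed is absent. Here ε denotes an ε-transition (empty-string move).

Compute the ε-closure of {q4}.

Begin with {q4}.
ε-move q4 → q1; add q1.

{q1, q4}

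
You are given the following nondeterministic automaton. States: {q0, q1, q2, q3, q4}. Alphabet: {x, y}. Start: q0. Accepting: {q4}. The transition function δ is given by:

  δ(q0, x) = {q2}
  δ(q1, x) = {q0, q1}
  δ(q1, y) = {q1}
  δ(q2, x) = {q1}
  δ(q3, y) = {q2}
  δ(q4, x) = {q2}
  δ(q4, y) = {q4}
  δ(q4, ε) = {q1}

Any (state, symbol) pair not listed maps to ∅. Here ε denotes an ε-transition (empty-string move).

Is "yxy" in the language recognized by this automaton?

No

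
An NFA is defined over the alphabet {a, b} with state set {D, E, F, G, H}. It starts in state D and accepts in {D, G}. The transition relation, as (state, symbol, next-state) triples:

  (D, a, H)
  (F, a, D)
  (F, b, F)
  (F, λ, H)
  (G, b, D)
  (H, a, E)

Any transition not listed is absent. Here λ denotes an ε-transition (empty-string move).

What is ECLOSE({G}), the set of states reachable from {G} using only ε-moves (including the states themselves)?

{G}

Begin with {G}.
No ε-moves leave this set, so the closure equals the set itself.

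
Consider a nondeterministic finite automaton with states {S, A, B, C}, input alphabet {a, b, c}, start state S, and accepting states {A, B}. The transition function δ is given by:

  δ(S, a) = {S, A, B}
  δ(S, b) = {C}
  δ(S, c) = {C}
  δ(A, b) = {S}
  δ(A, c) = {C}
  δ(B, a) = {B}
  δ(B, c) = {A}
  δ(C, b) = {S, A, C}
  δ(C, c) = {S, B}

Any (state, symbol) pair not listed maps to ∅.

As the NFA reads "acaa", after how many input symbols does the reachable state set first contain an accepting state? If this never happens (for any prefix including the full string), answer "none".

Start in {S}.
Read 'a': S→{S, A, B}; now {S, A, B}.
None of the earlier sets intersect F, but {S, A, B} does.

1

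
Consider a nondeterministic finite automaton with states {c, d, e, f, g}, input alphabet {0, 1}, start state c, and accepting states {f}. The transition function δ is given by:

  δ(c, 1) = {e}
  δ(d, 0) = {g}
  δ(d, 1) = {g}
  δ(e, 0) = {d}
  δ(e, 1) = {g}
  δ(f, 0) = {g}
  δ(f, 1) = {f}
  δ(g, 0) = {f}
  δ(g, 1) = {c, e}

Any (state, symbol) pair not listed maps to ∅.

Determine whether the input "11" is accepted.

No

Start in {c}.
Read '1': c→{e}; now {e}.
Read '1': e→{g}; now {g}.
The final set {g} contains no accepting state.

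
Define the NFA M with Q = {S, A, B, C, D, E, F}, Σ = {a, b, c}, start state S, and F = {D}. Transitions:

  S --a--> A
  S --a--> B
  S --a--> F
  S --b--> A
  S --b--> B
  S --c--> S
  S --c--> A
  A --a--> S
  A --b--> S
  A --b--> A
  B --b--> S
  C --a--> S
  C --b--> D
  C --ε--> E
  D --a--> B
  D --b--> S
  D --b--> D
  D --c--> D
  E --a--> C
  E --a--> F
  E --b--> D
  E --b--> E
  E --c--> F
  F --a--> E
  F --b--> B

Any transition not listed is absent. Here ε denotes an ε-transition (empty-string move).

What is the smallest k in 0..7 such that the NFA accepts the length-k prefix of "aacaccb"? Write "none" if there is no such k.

Start in {S}.
Read 'a': S→{A, B, F}; now {A, B, F}.
Read 'a': A→{S}, B→∅, F→{E}; now {S, E}.
Read 'c': S→{S, A}, E→{F}; now {S, A, F}.
Read 'a': S→{A, B, F}, A→{S}, F→{E}; now {S, A, B, E, F}.
Read 'c': S→{S, A}, A→∅, B→∅, E→{F}, F→∅; now {S, A, F}.
Read 'c': S→{S, A}, A→∅, F→∅; now {S, A}.
Read 'b': S→{A, B}, A→{S, A}; now {S, A, B}.
No reachable set along the way intersects F.

none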